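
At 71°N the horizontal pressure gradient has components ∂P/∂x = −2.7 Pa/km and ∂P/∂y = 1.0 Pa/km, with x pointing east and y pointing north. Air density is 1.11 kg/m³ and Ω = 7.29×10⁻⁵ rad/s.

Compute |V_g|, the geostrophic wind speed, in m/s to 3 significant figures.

Coriolis parameter at 71°N:
f = 2Ω sin φ = 2 × 7.29×10⁻⁵ × sin 71° = 1.38×10⁻⁴ s⁻¹
Component geostrophic relations (x east, y north):
u_g = −(1/(fρ)) ∂P/∂y,  v_g = (1/(fρ)) ∂P/∂x
u_g = −(1.0×10⁻³)/(1.38×10⁻⁴ × 1.11) = −6.54 m/s;  v_g = (−2.7×10⁻³)/(1.38×10⁻⁴ × 1.11) = −17.6 m/s
|V_g| = √(u_g² + v_g²) = 18.8 m/s

18.8 m/s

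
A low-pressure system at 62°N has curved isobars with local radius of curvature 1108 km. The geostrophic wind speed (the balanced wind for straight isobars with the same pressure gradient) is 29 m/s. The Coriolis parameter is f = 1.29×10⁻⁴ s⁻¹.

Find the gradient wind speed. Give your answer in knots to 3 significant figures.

48.1 knots

Around a low, centrifugal force acts outward with Coriolis, so pressure-gradient force balances both:
(1/ρ)|∂P/∂n| = fV + V²/R  →  V² + fR·V − fR·V_g = 0
With fR = 1.29×10⁻⁴ × 1108×10³ m = 143 m/s:
V = [−fR + √((fR)² + 4 fR V_g)]/2 = [−143 + √(143² + 4×143×29)]/2 = 24.7 m/s
Subgeostrophic (V < V_g = 29 m/s), as expected around a low.
Converting: 24.7 m/s × 1.944 = 48.1 knots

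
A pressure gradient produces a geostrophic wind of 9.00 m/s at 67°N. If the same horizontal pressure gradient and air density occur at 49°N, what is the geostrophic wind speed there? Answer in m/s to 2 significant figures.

With the same pressure gradient and density, V_g ∝ 1/f ∝ 1/sin φ.
V₂ = V₁ · sin φ₁ / sin φ₂ = 9.00 × sin 67° / sin 49°
V₂ = 9.00 × 0.9205/0.7547 = 11 m/s

11 m/s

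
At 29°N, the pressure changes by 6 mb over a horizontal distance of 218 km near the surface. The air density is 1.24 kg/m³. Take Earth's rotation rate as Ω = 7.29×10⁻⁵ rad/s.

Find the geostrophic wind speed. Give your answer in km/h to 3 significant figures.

Coriolis parameter at 29°N:
f = 2Ω sin φ = 2 × 7.29×10⁻⁵ × sin 29° = 7.07×10⁻⁵ s⁻¹
Pressure gradient: |∂P/∂n| = 600 Pa / 218000 m = 2.75×10⁻³ Pa/m
Geostrophic balance (pressure-gradient force = Coriolis force):
V_g = (1/(fρ)) |∂P/∂n| = 2.75×10⁻³ / (7.07×10⁻⁵ × 1.24) = 31.4 m/s
Converting: 31.4 m/s × 3.6 = 113 km/h

113 km/h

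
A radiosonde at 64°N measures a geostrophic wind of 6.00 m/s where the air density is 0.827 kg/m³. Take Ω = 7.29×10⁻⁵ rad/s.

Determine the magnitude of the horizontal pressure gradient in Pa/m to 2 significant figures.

6.5×10⁻⁴ Pa/m

Coriolis parameter at 64°N:
f = 2Ω sin φ = 2 × 7.29×10⁻⁵ × sin 64° = 1.31×10⁻⁴ s⁻¹
Geostrophic balance rearranged: |∂P/∂n| = f ρ V_g
|∂P/∂n| = 1.31×10⁻⁴ × 0.827 × 6.00 = 6.50×10⁻⁴ Pa/m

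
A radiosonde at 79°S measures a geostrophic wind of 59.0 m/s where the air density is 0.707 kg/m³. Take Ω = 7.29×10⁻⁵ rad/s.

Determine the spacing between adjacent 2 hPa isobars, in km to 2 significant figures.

Coriolis parameter at 79°S:
f = 2Ω sin φ = 2 × 7.29×10⁻⁵ × sin 79° = 1.43×10⁻⁴ s⁻¹
Geostrophic balance rearranged: |∂P/∂n| = f ρ V_g
|∂P/∂n| = 1.43×10⁻⁴ × 0.707 × 59.0 = 5.97×10⁻³ Pa/m
Isobar spacing: Δn = ΔP/|∂P/∂n| = 200 Pa / 5.97×10⁻³ Pa/m = 33501 m ≈ 34 km

34 km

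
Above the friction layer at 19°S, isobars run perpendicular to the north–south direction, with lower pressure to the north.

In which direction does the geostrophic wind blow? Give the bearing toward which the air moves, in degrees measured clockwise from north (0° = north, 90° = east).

The pressure-gradient force points toward the north (bearing 000°).
Geostrophic balance: in the Southern Hemisphere the Coriolis force deflects motion to the left, so the geostrophic wind blows 90° to the left of the pressure-gradient force (low pressure on the right).
Rotating 000° by 90° counterclockwise gives 270° — the wind blows toward the west.

270°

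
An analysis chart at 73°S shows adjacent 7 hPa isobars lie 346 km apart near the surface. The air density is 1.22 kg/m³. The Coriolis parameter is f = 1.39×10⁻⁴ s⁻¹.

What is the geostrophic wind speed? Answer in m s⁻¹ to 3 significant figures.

Pressure gradient: |∂P/∂n| = 700 Pa / 346000 m = 2.02×10⁻³ Pa/m
Geostrophic balance (pressure-gradient force = Coriolis force):
V_g = (1/(fρ)) |∂P/∂n| = 2.02×10⁻³ / (1.39×10⁻⁴ × 1.22) = 11.9 m/s

11.9 m s⁻¹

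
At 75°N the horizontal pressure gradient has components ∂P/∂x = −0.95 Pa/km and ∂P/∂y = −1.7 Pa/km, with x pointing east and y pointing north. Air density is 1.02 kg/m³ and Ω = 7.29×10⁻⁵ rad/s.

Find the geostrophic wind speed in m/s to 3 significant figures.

13.6 m/s

Coriolis parameter at 75°N:
f = 2Ω sin φ = 2 × 7.29×10⁻⁵ × sin 75° = 1.41×10⁻⁴ s⁻¹
Component geostrophic relations (x east, y north):
u_g = −(1/(fρ)) ∂P/∂y,  v_g = (1/(fρ)) ∂P/∂x
u_g = −(−1.7×10⁻³)/(1.41×10⁻⁴ × 1.02) = 11.8 m/s;  v_g = (−0.95×10⁻³)/(1.41×10⁻⁴ × 1.02) = −6.61 m/s
|V_g| = √(u_g² + v_g²) = 13.6 m/s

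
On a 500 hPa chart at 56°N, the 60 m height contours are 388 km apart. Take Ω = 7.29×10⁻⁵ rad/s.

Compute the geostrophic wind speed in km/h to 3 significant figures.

45.2 km/h

Coriolis parameter at 56°N:
f = 2Ω sin φ = 2 × 7.29×10⁻⁵ × sin 56° = 1.21×10⁻⁴ s⁻¹
Height gradient: |∂Z/∂n| = 60 m / 388000 m = 1.55×10⁻⁴
On a pressure surface, geostrophic balance gives V_g = (g/f)|∂Z/∂n|:
V_g = 9.81 × 1.55×10⁻⁴ / 1.21×10⁻⁴ = 12.6 m/s
Converting: 12.6 m/s × 3.6 = 45.2 km/h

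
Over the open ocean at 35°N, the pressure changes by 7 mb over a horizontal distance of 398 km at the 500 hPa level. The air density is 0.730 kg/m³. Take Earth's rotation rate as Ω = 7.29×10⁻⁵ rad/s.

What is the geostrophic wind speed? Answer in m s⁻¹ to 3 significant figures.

Coriolis parameter at 35°N:
f = 2Ω sin φ = 2 × 7.29×10⁻⁵ × sin 35° = 8.36×10⁻⁵ s⁻¹
Pressure gradient: |∂P/∂n| = 700 Pa / 398000 m = 1.76×10⁻³ Pa/m
Geostrophic balance (pressure-gradient force = Coriolis force):
V_g = (1/(fρ)) |∂P/∂n| = 1.76×10⁻³ / (8.36×10⁻⁵ × 0.730) = 28.8 m/s

28.8 m s⁻¹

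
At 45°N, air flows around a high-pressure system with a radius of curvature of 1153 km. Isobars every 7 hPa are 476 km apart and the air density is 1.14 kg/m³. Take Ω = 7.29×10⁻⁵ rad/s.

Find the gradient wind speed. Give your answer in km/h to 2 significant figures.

Coriolis parameter at 45°N:
f = 2Ω sin φ = 2 × 7.29×10⁻⁵ × sin 45° = 1.03×10⁻⁴ s⁻¹
Pressure gradient: |∂P/∂n| = 700 Pa / 476000 m = 1.47×10⁻³ Pa/m
Geostrophic speed: V_g = |∂P/∂n|/(fρ) = 1.47×10⁻³/(1.03×10⁻⁴ × 1.14) = 12.5 m/s
Around a high, pressure-gradient force acts outward with centrifugal, so Coriolis balances both:
fV = (1/ρ)|∂P/∂n| + V²/R  →  V² − fR·V + fR·V_g = 0
With fR = 1.03×10⁻⁴ × 1153×10³ m = 119 m/s:
V = [fR − √((fR)² − 4 fR V_g)]/2 = [119 − √(119² − 4×119×12.5)]/2 = 14.2 m/s
Supergeostrophic (V > V_g = 12.5 m/s), as expected around a high.
Converting: 14.2 m/s × 3.6 = 51 km/h

51 km/h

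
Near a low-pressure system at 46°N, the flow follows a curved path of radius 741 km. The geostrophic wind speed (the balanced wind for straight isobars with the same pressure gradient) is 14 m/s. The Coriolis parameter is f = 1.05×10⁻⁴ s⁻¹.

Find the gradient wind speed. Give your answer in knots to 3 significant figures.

23.5 knots

Around a low, centrifugal force acts outward with Coriolis, so pressure-gradient force balances both:
(1/ρ)|∂P/∂n| = fV + V²/R  →  V² + fR·V − fR·V_g = 0
With fR = 1.05×10⁻⁴ × 741×10³ m = 77.8 m/s:
V = [−fR + √((fR)² + 4 fR V_g)]/2 = [−77.8 + √(77.8² + 4×77.8×14)]/2 = 12.1 m/s
Subgeostrophic (V < V_g = 14 m/s), as expected around a low.
Converting: 12.1 m/s × 1.944 = 23.5 knots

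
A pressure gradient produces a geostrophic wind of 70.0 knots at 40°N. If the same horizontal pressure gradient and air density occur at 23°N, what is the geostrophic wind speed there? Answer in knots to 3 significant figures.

115 knots

With the same pressure gradient and density, V_g ∝ 1/f ∝ 1/sin φ.
V₂ = V₁ · sin φ₁ / sin φ₂ = 70.0 × sin 40° / sin 23°
V₂ = 70.0 × 0.6428/0.3907 = 115 knots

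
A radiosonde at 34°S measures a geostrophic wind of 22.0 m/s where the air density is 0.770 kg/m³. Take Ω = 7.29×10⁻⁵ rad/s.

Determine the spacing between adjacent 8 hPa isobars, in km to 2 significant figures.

Coriolis parameter at 34°S:
f = 2Ω sin φ = 2 × 7.29×10⁻⁵ × sin 34° = 8.15×10⁻⁵ s⁻¹
Geostrophic balance rearranged: |∂P/∂n| = f ρ V_g
|∂P/∂n| = 8.15×10⁻⁵ × 0.770 × 22.0 = 1.38×10⁻³ Pa/m
Isobar spacing: Δn = ΔP/|∂P/∂n| = 800 Pa / 1.38×10⁻³ Pa/m = 579238 m ≈ 580 km

580 km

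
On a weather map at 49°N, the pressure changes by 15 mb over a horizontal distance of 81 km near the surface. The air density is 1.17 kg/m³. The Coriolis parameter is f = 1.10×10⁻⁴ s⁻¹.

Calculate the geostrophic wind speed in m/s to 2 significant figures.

140 m/s

Pressure gradient: |∂P/∂n| = 1500 Pa / 81000 m = 1.85×10⁻² Pa/m
Geostrophic balance (pressure-gradient force = Coriolis force):
V_g = (1/(fρ)) |∂P/∂n| = 1.85×10⁻² / (1.10×10⁻⁴ × 1.17) = 144 m/s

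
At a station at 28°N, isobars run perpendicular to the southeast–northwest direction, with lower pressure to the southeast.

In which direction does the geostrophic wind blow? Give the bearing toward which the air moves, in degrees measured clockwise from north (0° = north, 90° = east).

225°

The pressure-gradient force points toward the southeast (bearing 135°).
Geostrophic balance: in the Northern Hemisphere the Coriolis force deflects motion to the right, so the geostrophic wind blows 90° to the right of the pressure-gradient force (low pressure on the left).
Rotating 135° by 90° clockwise gives 225° — the wind blows toward the southwest.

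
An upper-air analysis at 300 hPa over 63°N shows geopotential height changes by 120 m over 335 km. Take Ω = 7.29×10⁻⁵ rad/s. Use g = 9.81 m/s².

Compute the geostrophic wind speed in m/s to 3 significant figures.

Coriolis parameter at 63°N:
f = 2Ω sin φ = 2 × 7.29×10⁻⁵ × sin 63° = 1.30×10⁻⁴ s⁻¹
Height gradient: |∂Z/∂n| = 120 m / 335000 m = 3.58×10⁻⁴
On a pressure surface, geostrophic balance gives V_g = (g/f)|∂Z/∂n|:
V_g = 9.81 × 3.58×10⁻⁴ / 1.30×10⁻⁴ = 27.0 m/s

27.0 m/s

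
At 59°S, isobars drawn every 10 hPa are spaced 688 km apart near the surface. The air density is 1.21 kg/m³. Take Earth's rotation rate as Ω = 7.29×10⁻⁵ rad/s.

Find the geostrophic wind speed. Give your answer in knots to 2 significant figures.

19 knots

Coriolis parameter at 59°S:
f = 2Ω sin φ = 2 × 7.29×10⁻⁵ × sin 59° = 1.25×10⁻⁴ s⁻¹
Pressure gradient: |∂P/∂n| = 1000 Pa / 688000 m = 1.45×10⁻³ Pa/m
Geostrophic balance (pressure-gradient force = Coriolis force):
V_g = (1/(fρ)) |∂P/∂n| = 1.45×10⁻³ / (1.25×10⁻⁴ × 1.21) = 9.61 m/s
Converting: 9.61 m/s × 1.944 = 19 knots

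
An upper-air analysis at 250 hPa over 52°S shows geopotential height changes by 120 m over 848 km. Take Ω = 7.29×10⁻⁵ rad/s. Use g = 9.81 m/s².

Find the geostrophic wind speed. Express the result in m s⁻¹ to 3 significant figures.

12.1 m s⁻¹

Coriolis parameter at 52°S:
f = 2Ω sin φ = 2 × 7.29×10⁻⁵ × sin 52° = 1.15×10⁻⁴ s⁻¹
Height gradient: |∂Z/∂n| = 120 m / 848000 m = 1.42×10⁻⁴
On a pressure surface, geostrophic balance gives V_g = (g/f)|∂Z/∂n|:
V_g = 9.81 × 1.42×10⁻⁴ / 1.15×10⁻⁴ = 12.1 m/s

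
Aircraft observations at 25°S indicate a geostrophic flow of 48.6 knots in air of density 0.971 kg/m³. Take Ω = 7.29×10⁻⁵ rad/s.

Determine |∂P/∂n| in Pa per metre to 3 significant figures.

1.50×10⁻³ Pa/m

Coriolis parameter at 25°S:
f = 2Ω sin φ = 2 × 7.29×10⁻⁵ × sin 25° = 6.16×10⁻⁵ s⁻¹
Wind speed in SI: 48.6 knots = 25.0 m/s
Geostrophic balance rearranged: |∂P/∂n| = f ρ V_g
|∂P/∂n| = 6.16×10⁻⁵ × 0.971 × 25.0 = 1.50×10⁻³ Pa/m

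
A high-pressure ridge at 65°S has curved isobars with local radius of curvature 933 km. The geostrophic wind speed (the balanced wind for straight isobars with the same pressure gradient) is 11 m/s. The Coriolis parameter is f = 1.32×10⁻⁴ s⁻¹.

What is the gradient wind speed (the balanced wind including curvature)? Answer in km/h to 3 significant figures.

Around a high, pressure-gradient force acts outward with centrifugal, so Coriolis balances both:
fV = (1/ρ)|∂P/∂n| + V²/R  →  V² − fR·V + fR·V_g = 0
With fR = 1.32×10⁻⁴ × 933×10³ m = 123 m/s:
V = [fR − √((fR)² − 4 fR V_g)]/2 = [123 − √(123² − 4×123×11)]/2 = 12.2 m/s
Supergeostrophic (V > V_g = 11 m/s), as expected around a high.
Converting: 12.2 m/s × 3.6 = 44.0 km/h

44.0 km/h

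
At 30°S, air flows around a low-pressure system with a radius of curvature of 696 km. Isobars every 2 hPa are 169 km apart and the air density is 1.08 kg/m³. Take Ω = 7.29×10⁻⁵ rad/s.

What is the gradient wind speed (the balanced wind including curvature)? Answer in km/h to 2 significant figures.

Coriolis parameter at 30°S:
f = 2Ω sin φ = 2 × 7.29×10⁻⁵ × sin 30° = 7.29×10⁻⁵ s⁻¹
Pressure gradient: |∂P/∂n| = 200 Pa / 169000 m = 1.18×10⁻³ Pa/m
Geostrophic speed: V_g = |∂P/∂n|/(fρ) = 1.18×10⁻³/(7.29×10⁻⁵ × 1.08) = 15.0 m/s
Around a low, centrifugal force acts outward with Coriolis, so pressure-gradient force balances both:
(1/ρ)|∂P/∂n| = fV + V²/R  →  V² + fR·V − fR·V_g = 0
With fR = 7.29×10⁻⁵ × 696×10³ m = 50.7 m/s:
V = [−fR + √((fR)² + 4 fR V_g)]/2 = [−50.7 + √(50.7² + 4×50.7×15)]/2 = 12.1 m/s
Subgeostrophic (V < V_g = 15 m/s), as expected around a low.
Converting: 12.1 m/s × 3.6 = 44 km/h

44 km/h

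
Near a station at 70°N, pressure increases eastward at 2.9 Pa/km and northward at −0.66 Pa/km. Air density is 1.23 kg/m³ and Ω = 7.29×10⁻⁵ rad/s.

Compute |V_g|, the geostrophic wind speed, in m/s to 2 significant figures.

18 m/s

Coriolis parameter at 70°N:
f = 2Ω sin φ = 2 × 7.29×10⁻⁵ × sin 70° = 1.37×10⁻⁴ s⁻¹
Component geostrophic relations (x east, y north):
u_g = −(1/(fρ)) ∂P/∂y,  v_g = (1/(fρ)) ∂P/∂x
u_g = −(−0.66×10⁻³)/(1.37×10⁻⁴ × 1.23) = 3.92 m/s;  v_g = (2.9×10⁻³)/(1.37×10⁻⁴ × 1.23) = 17.2 m/s
|V_g| = √(u_g² + v_g²) = 17.6 m/s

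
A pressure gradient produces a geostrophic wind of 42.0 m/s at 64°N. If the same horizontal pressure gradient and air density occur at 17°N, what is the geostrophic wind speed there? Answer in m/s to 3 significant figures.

With the same pressure gradient and density, V_g ∝ 1/f ∝ 1/sin φ.
V₂ = V₁ · sin φ₁ / sin φ₂ = 42.0 × sin 64° / sin 17°
V₂ = 42.0 × 0.8988/0.2924 = 129 m/s

129 m/s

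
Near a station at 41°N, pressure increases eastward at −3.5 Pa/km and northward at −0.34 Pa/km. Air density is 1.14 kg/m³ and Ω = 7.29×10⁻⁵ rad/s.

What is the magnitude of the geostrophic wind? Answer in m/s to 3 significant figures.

32.2 m/s

Coriolis parameter at 41°N:
f = 2Ω sin φ = 2 × 7.29×10⁻⁵ × sin 41° = 9.57×10⁻⁵ s⁻¹
Component geostrophic relations (x east, y north):
u_g = −(1/(fρ)) ∂P/∂y,  v_g = (1/(fρ)) ∂P/∂x
u_g = −(−0.34×10⁻³)/(9.57×10⁻⁵ × 1.14) = 3.12 m/s;  v_g = (−3.5×10⁻³)/(9.57×10⁻⁵ × 1.14) = −32.1 m/s
|V_g| = √(u_g² + v_g²) = 32.2 m/s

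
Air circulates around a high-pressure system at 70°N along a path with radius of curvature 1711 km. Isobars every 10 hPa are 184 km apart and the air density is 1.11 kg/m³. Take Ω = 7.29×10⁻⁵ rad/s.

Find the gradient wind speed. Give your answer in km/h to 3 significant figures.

158 km/h

Coriolis parameter at 70°N:
f = 2Ω sin φ = 2 × 7.29×10⁻⁵ × sin 70° = 1.37×10⁻⁴ s⁻¹
Pressure gradient: |∂P/∂n| = 1000 Pa / 184000 m = 5.43×10⁻³ Pa/m
Geostrophic speed: V_g = |∂P/∂n|/(fρ) = 5.43×10⁻³/(1.37×10⁻⁴ × 1.11) = 35.7 m/s
Around a high, pressure-gradient force acts outward with centrifugal, so Coriolis balances both:
fV = (1/ρ)|∂P/∂n| + V²/R  →  V² − fR·V + fR·V_g = 0
With fR = 1.37×10⁻⁴ × 1711×10³ m = 234 m/s:
V = [fR − √((fR)² − 4 fR V_g)]/2 = [234 − √(234² − 4×234×35.7)]/2 = 44 m/s
Supergeostrophic (V > V_g = 35.7 m/s), as expected around a high.
Converting: 44 m/s × 3.6 = 158 km/h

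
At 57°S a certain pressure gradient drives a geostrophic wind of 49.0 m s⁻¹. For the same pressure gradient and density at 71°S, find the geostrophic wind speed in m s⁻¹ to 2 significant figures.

43 m s⁻¹

With the same pressure gradient and density, V_g ∝ 1/f ∝ 1/sin φ.
V₂ = V₁ · sin φ₁ / sin φ₂ = 49.0 × sin 57° / sin 71°
V₂ = 49.0 × 0.8387/0.9455 = 43 m s⁻¹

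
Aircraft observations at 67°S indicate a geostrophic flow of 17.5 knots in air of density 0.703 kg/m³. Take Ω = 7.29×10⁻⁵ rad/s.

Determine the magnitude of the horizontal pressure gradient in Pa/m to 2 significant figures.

8.5×10⁻⁴ Pa/m

Coriolis parameter at 67°S:
f = 2Ω sin φ = 2 × 7.29×10⁻⁵ × sin 67° = 1.34×10⁻⁴ s⁻¹
Wind speed in SI: 17.5 knots = 9.00 m/s
Geostrophic balance rearranged: |∂P/∂n| = f ρ V_g
|∂P/∂n| = 1.34×10⁻⁴ × 0.703 × 9.00 = 8.49×10⁻⁴ Pa/m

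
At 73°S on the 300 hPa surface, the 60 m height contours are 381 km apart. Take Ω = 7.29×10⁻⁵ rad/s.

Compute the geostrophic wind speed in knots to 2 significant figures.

22 knots

Coriolis parameter at 73°S:
f = 2Ω sin φ = 2 × 7.29×10⁻⁵ × sin 73° = 1.39×10⁻⁴ s⁻¹
Height gradient: |∂Z/∂n| = 60 m / 381000 m = 1.57×10⁻⁴
On a pressure surface, geostrophic balance gives V_g = (g/f)|∂Z/∂n|:
V_g = 9.81 × 1.57×10⁻⁴ / 1.39×10⁻⁴ = 11.1 m/s
Converting: 11.1 m/s × 1.944 = 22 knots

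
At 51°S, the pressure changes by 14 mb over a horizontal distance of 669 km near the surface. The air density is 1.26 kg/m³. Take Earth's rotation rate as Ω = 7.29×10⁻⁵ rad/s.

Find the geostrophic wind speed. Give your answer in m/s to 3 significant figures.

Coriolis parameter at 51°S:
f = 2Ω sin φ = 2 × 7.29×10⁻⁵ × sin 51° = 1.13×10⁻⁴ s⁻¹
Pressure gradient: |∂P/∂n| = 1400 Pa / 669000 m = 2.09×10⁻³ Pa/m
Geostrophic balance (pressure-gradient force = Coriolis force):
V_g = (1/(fρ)) |∂P/∂n| = 2.09×10⁻³ / (1.13×10⁻⁴ × 1.26) = 14.7 m/s

14.7 m/s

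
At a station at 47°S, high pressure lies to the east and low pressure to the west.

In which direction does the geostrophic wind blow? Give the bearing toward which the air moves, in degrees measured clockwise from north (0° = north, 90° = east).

180°

The pressure-gradient force points toward the west (bearing 270°).
Geostrophic balance: in the Southern Hemisphere the Coriolis force deflects motion to the left, so the geostrophic wind blows 90° to the left of the pressure-gradient force (low pressure on the right).
Rotating 270° by 90° counterclockwise gives 180° — the wind blows toward the south.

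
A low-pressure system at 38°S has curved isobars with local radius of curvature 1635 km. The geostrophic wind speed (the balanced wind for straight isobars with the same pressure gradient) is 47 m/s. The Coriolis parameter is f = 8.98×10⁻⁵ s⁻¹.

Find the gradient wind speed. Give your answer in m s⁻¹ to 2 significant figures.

Around a low, centrifugal force acts outward with Coriolis, so pressure-gradient force balances both:
(1/ρ)|∂P/∂n| = fV + V²/R  →  V² + fR·V − fR·V_g = 0
With fR = 8.98×10⁻⁵ × 1635×10³ m = 147 m/s:
V = [−fR + √((fR)² + 4 fR V_g)]/2 = [−147 + √(147² + 4×147×47)]/2 = 37.4 m/s
Subgeostrophic (V < V_g = 47 m/s), as expected around a low.

37 m s⁻¹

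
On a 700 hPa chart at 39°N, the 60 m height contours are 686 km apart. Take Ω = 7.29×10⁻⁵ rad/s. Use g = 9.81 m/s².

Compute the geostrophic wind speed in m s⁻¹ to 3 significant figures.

Coriolis parameter at 39°N:
f = 2Ω sin φ = 2 × 7.29×10⁻⁵ × sin 39° = 9.18×10⁻⁵ s⁻¹
Height gradient: |∂Z/∂n| = 60 m / 686000 m = 8.75×10⁻⁵
On a pressure surface, geostrophic balance gives V_g = (g/f)|∂Z/∂n|:
V_g = 9.81 × 8.75×10⁻⁵ / 9.18×10⁻⁵ = 9.35 m/s

9.35 m s⁻¹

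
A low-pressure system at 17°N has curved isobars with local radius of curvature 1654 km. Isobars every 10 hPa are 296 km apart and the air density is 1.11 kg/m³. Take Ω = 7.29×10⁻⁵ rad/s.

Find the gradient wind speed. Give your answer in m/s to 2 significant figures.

Coriolis parameter at 17°N:
f = 2Ω sin φ = 2 × 7.29×10⁻⁵ × sin 17° = 4.26×10⁻⁵ s⁻¹
Pressure gradient: |∂P/∂n| = 1000 Pa / 296000 m = 3.38×10⁻³ Pa/m
Geostrophic speed: V_g = |∂P/∂n|/(fρ) = 3.38×10⁻³/(4.26×10⁻⁵ × 1.11) = 71.4 m/s
Around a low, centrifugal force acts outward with Coriolis, so pressure-gradient force balances both:
(1/ρ)|∂P/∂n| = fV + V²/R  →  V² + fR·V − fR·V_g = 0
With fR = 4.26×10⁻⁵ × 1654×10³ m = 70.5 m/s:
V = [−fR + √((fR)² + 4 fR V_g)]/2 = [−70.5 + √(70.5² + 4×70.5×71.4)]/2 = 44 m/s
Subgeostrophic (V < V_g = 71.4 m/s), as expected around a low.

44 m/s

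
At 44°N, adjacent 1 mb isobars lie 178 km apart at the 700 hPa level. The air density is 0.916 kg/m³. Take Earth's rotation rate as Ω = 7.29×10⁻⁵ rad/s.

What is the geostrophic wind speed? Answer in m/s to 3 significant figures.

Coriolis parameter at 44°N:
f = 2Ω sin φ = 2 × 7.29×10⁻⁵ × sin 44° = 1.01×10⁻⁴ s⁻¹
Pressure gradient: |∂P/∂n| = 100 Pa / 178000 m = 5.62×10⁻⁴ Pa/m
Geostrophic balance (pressure-gradient force = Coriolis force):
V_g = (1/(fρ)) |∂P/∂n| = 5.62×10⁻⁴ / (1.01×10⁻⁴ × 0.916) = 6.06 m/s

6.06 m/s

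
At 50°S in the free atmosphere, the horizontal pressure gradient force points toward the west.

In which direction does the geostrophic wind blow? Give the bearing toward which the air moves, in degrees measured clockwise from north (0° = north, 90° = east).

180°

The pressure-gradient force points toward the west (bearing 270°).
Geostrophic balance: in the Southern Hemisphere the Coriolis force deflects motion to the left, so the geostrophic wind blows 90° to the left of the pressure-gradient force (low pressure on the right).
Rotating 270° by 90° counterclockwise gives 180° — the wind blows toward the south.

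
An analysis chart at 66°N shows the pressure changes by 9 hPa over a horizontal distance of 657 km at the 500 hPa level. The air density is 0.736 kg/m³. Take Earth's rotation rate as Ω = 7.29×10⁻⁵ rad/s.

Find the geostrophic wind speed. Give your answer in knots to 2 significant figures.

27 knots

Coriolis parameter at 66°N:
f = 2Ω sin φ = 2 × 7.29×10⁻⁵ × sin 66° = 1.33×10⁻⁴ s⁻¹
Pressure gradient: |∂P/∂n| = 900 Pa / 657000 m = 1.37×10⁻³ Pa/m
Geostrophic balance (pressure-gradient force = Coriolis force):
V_g = (1/(fρ)) |∂P/∂n| = 1.37×10⁻³ / (1.33×10⁻⁴ × 0.736) = 14.0 m/s
Converting: 14.0 m/s × 1.944 = 27 knots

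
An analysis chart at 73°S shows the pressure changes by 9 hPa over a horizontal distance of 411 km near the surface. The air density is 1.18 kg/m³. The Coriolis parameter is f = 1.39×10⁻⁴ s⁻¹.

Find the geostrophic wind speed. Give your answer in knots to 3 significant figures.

Pressure gradient: |∂P/∂n| = 900 Pa / 411000 m = 2.19×10⁻³ Pa/m
Geostrophic balance (pressure-gradient force = Coriolis force):
V_g = (1/(fρ)) |∂P/∂n| = 2.19×10⁻³ / (1.39×10⁻⁴ × 1.18) = 13.4 m/s
Converting: 13.4 m/s × 1.944 = 26.0 knots

26.0 knots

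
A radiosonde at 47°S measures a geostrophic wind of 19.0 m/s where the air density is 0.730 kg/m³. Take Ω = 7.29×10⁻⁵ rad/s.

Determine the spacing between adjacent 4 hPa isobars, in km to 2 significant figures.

Coriolis parameter at 47°S:
f = 2Ω sin φ = 2 × 7.29×10⁻⁵ × sin 47° = 1.07×10⁻⁴ s⁻¹
Geostrophic balance rearranged: |∂P/∂n| = f ρ V_g
|∂P/∂n| = 1.07×10⁻⁴ × 0.730 × 19.0 = 1.48×10⁻³ Pa/m
Isobar spacing: Δn = ΔP/|∂P/∂n| = 400 Pa / 1.48×10⁻³ Pa/m = 270457 m ≈ 270 km

270 km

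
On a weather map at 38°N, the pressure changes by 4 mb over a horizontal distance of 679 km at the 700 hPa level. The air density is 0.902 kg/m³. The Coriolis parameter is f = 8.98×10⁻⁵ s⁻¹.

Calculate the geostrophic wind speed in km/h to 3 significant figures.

Pressure gradient: |∂P/∂n| = 400 Pa / 679000 m = 5.89×10⁻⁴ Pa/m
Geostrophic balance (pressure-gradient force = Coriolis force):
V_g = (1/(fρ)) |∂P/∂n| = 5.89×10⁻⁴ / (8.98×10⁻⁵ × 0.902) = 7.27 m/s
Converting: 7.27 m/s × 3.6 = 26.2 km/h

26.2 km/h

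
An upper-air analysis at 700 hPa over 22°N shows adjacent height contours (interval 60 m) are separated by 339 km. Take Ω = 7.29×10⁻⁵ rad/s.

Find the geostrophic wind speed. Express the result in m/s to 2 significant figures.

Coriolis parameter at 22°N:
f = 2Ω sin φ = 2 × 7.29×10⁻⁵ × sin 22° = 5.46×10⁻⁵ s⁻¹
Height gradient: |∂Z/∂n| = 60 m / 339000 m = 1.77×10⁻⁴
On a pressure surface, geostrophic balance gives V_g = (g/f)|∂Z/∂n|:
V_g = 9.81 × 1.77×10⁻⁴ / 5.46×10⁻⁵ = 31.8 m/s

32 m/s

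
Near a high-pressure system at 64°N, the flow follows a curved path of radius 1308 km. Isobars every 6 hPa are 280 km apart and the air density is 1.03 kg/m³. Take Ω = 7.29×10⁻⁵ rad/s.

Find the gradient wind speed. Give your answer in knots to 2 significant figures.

Coriolis parameter at 64°N:
f = 2Ω sin φ = 2 × 7.29×10⁻⁵ × sin 64° = 1.31×10⁻⁴ s⁻¹
Pressure gradient: |∂P/∂n| = 600 Pa / 280000 m = 2.14×10⁻³ Pa/m
Geostrophic speed: V_g = |∂P/∂n|/(fρ) = 2.14×10⁻³/(1.31×10⁻⁴ × 1.03) = 15.9 m/s
Around a high, pressure-gradient force acts outward with centrifugal, so Coriolis balances both:
fV = (1/ρ)|∂P/∂n| + V²/R  →  V² − fR·V + fR·V_g = 0
With fR = 1.31×10⁻⁴ × 1308×10³ m = 171 m/s:
V = [fR − √((fR)² − 4 fR V_g)]/2 = [171 − √(171² − 4×171×15.9)]/2 = 17.7 m/s
Supergeostrophic (V > V_g = 15.9 m/s), as expected around a high.
Converting: 17.7 m/s × 1.944 = 34 knots

34 knots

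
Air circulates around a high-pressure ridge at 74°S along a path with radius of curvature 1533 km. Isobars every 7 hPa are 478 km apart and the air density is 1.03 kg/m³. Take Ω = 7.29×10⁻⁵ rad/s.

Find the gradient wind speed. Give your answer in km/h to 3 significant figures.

38.4 km/h

Coriolis parameter at 74°S:
f = 2Ω sin φ = 2 × 7.29×10⁻⁵ × sin 74° = 1.40×10⁻⁴ s⁻¹
Pressure gradient: |∂P/∂n| = 700 Pa / 478000 m = 1.46×10⁻³ Pa/m
Geostrophic speed: V_g = |∂P/∂n|/(fρ) = 1.46×10⁻³/(1.40×10⁻⁴ × 1.03) = 10.1 m/s
Around a high, pressure-gradient force acts outward with centrifugal, so Coriolis balances both:
fV = (1/ρ)|∂P/∂n| + V²/R  →  V² − fR·V + fR·V_g = 0
With fR = 1.40×10⁻⁴ × 1533×10³ m = 215 m/s:
V = [fR − √((fR)² − 4 fR V_g)]/2 = [215 − √(215² − 4×215×10.1)]/2 = 10.7 m/s
Supergeostrophic (V > V_g = 10.1 m/s), as expected around a high.
Converting: 10.7 m/s × 3.6 = 38.4 km/h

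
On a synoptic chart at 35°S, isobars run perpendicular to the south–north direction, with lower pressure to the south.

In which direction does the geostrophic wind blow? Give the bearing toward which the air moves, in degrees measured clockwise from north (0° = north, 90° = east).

The pressure-gradient force points toward the south (bearing 180°).
Geostrophic balance: in the Southern Hemisphere the Coriolis force deflects motion to the left, so the geostrophic wind blows 90° to the left of the pressure-gradient force (low pressure on the right).
Rotating 180° by 90° counterclockwise gives 090° — the wind blows toward the east.

090°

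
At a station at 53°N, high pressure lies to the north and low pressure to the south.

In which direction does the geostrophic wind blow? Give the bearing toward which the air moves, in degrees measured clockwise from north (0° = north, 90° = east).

The pressure-gradient force points toward the south (bearing 180°).
Geostrophic balance: in the Northern Hemisphere the Coriolis force deflects motion to the right, so the geostrophic wind blows 90° to the right of the pressure-gradient force (low pressure on the left).
Rotating 180° by 90° clockwise gives 270° — the wind blows toward the west.

270°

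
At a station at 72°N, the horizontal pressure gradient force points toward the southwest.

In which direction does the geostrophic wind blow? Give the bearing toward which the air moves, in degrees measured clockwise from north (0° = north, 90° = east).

The pressure-gradient force points toward the southwest (bearing 225°).
Geostrophic balance: in the Northern Hemisphere the Coriolis force deflects motion to the right, so the geostrophic wind blows 90° to the right of the pressure-gradient force (low pressure on the left).
Rotating 225° by 90° clockwise gives 315° — the wind blows toward the northwest.

315°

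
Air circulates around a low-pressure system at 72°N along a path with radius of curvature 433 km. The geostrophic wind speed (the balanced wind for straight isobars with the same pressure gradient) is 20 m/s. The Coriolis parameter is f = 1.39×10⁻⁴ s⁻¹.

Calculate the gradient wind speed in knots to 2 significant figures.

31 knots

Around a low, centrifugal force acts outward with Coriolis, so pressure-gradient force balances both:
(1/ρ)|∂P/∂n| = fV + V²/R  →  V² + fR·V − fR·V_g = 0
With fR = 1.39×10⁻⁴ × 433×10³ m = 60.2 m/s:
V = [−fR + √((fR)² + 4 fR V_g)]/2 = [−60.2 + √(60.2² + 4×60.2×20)]/2 = 15.8 m/s
Subgeostrophic (V < V_g = 20 m/s), as expected around a low.
Converting: 15.8 m/s × 1.944 = 31 knots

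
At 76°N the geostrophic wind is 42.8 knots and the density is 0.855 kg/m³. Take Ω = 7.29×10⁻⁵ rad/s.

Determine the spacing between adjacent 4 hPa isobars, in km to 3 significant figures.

150 km

Coriolis parameter at 76°N:
f = 2Ω sin φ = 2 × 7.29×10⁻⁵ × sin 76° = 1.41×10⁻⁴ s⁻¹
Wind speed in SI: 42.8 knots = 22.0 m/s
Geostrophic balance rearranged: |∂P/∂n| = f ρ V_g
|∂P/∂n| = 1.41×10⁻⁴ × 0.855 × 22.0 = 2.66×10⁻³ Pa/m
Isobar spacing: Δn = ΔP/|∂P/∂n| = 400 Pa / 2.66×10⁻³ Pa/m = 150193 m ≈ 150 km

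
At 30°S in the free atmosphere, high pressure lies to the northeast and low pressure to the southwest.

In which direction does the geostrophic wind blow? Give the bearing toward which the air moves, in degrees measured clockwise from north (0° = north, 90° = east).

The pressure-gradient force points toward the southwest (bearing 225°).
Geostrophic balance: in the Southern Hemisphere the Coriolis force deflects motion to the left, so the geostrophic wind blows 90° to the left of the pressure-gradient force (low pressure on the right).
Rotating 225° by 90° counterclockwise gives 135° — the wind blows toward the southeast.

135°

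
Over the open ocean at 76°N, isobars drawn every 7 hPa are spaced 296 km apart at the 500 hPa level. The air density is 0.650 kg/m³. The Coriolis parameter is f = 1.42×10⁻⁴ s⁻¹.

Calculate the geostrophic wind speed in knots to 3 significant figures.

Pressure gradient: |∂P/∂n| = 700 Pa / 296000 m = 2.36×10⁻³ Pa/m
Geostrophic balance (pressure-gradient force = Coriolis force):
V_g = (1/(fρ)) |∂P/∂n| = 2.36×10⁻³ / (1.42×10⁻⁴ × 0.650) = 25.6 m/s
Converting: 25.6 m/s × 1.944 = 49.8 knots

49.8 knots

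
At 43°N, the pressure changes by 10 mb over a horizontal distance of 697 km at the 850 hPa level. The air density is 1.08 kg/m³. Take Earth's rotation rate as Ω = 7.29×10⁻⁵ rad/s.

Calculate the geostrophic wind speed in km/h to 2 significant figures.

48 km/h

Coriolis parameter at 43°N:
f = 2Ω sin φ = 2 × 7.29×10⁻⁵ × sin 43° = 9.94×10⁻⁵ s⁻¹
Pressure gradient: |∂P/∂n| = 1000 Pa / 697000 m = 1.43×10⁻³ Pa/m
Geostrophic balance (pressure-gradient force = Coriolis force):
V_g = (1/(fρ)) |∂P/∂n| = 1.43×10⁻³ / (9.94×10⁻⁵ × 1.08) = 13.4 m/s
Converting: 13.4 m/s × 3.6 = 48 km/h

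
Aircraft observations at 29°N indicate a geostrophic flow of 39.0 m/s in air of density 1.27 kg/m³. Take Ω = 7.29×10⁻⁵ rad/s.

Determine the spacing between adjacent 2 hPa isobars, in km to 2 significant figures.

Coriolis parameter at 29°N:
f = 2Ω sin φ = 2 × 7.29×10⁻⁵ × sin 29° = 7.07×10⁻⁵ s⁻¹
Geostrophic balance rearranged: |∂P/∂n| = f ρ V_g
|∂P/∂n| = 7.07×10⁻⁵ × 1.27 × 39.0 = 3.50×10⁻³ Pa/m
Isobar spacing: Δn = ΔP/|∂P/∂n| = 200 Pa / 3.50×10⁻³ Pa/m = 57126 m ≈ 57 km

57 km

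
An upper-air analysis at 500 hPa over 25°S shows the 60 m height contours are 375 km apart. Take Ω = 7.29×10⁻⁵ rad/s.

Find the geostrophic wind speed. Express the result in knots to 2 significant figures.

Coriolis parameter at 25°S:
f = 2Ω sin φ = 2 × 7.29×10⁻⁵ × sin 25° = 6.16×10⁻⁵ s⁻¹
Height gradient: |∂Z/∂n| = 60 m / 375000 m = 1.60×10⁻⁴
On a pressure surface, geostrophic balance gives V_g = (g/f)|∂Z/∂n|:
V_g = 9.81 × 1.60×10⁻⁴ / 6.16×10⁻⁵ = 25.5 m/s
Converting: 25.5 m/s × 1.944 = 50 knots

50 knots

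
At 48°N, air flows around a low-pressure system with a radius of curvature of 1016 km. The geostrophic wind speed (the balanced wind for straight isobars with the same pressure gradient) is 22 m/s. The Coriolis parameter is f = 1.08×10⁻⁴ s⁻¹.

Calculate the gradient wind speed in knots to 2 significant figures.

37 knots

Around a low, centrifugal force acts outward with Coriolis, so pressure-gradient force balances both:
(1/ρ)|∂P/∂n| = fV + V²/R  →  V² + fR·V − fR·V_g = 0
With fR = 1.08×10⁻⁴ × 1016×10³ m = 110 m/s:
V = [−fR + √((fR)² + 4 fR V_g)]/2 = [−110 + √(110² + 4×110×22)]/2 = 18.8 m/s
Subgeostrophic (V < V_g = 22 m/s), as expected around a low.
Converting: 18.8 m/s × 1.944 = 37 knots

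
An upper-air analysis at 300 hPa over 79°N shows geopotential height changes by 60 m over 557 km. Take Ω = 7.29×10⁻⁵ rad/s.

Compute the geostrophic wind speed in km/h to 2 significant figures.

Coriolis parameter at 79°N:
f = 2Ω sin φ = 2 × 7.29×10⁻⁵ × sin 79° = 1.43×10⁻⁴ s⁻¹
Height gradient: |∂Z/∂n| = 60 m / 557000 m = 1.08×10⁻⁴
On a pressure surface, geostrophic balance gives V_g = (g/f)|∂Z/∂n|:
V_g = 9.81 × 1.08×10⁻⁴ / 1.43×10⁻⁴ = 7.38 m/s
Converting: 7.38 m/s × 3.6 = 27 km/h

27 km/h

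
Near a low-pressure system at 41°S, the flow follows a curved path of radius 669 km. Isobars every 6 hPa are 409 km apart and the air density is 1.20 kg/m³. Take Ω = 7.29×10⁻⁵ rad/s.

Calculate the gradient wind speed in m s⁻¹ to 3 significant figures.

10.9 m s⁻¹

Coriolis parameter at 41°S:
f = 2Ω sin φ = 2 × 7.29×10⁻⁵ × sin 41° = 9.57×10⁻⁵ s⁻¹
Pressure gradient: |∂P/∂n| = 600 Pa / 409000 m = 1.47×10⁻³ Pa/m
Geostrophic speed: V_g = |∂P/∂n|/(fρ) = 1.47×10⁻³/(9.57×10⁻⁵ × 1.20) = 12.8 m/s
Around a low, centrifugal force acts outward with Coriolis, so pressure-gradient force balances both:
(1/ρ)|∂P/∂n| = fV + V²/R  →  V² + fR·V − fR·V_g = 0
With fR = 9.57×10⁻⁵ × 669×10³ m = 64.0 m/s:
V = [−fR + √((fR)² + 4 fR V_g)]/2 = [−64.0 + √(64.0² + 4×64.0×12.8)]/2 = 10.9 m/s
Subgeostrophic (V < V_g = 12.8 m/s), as expected around a low.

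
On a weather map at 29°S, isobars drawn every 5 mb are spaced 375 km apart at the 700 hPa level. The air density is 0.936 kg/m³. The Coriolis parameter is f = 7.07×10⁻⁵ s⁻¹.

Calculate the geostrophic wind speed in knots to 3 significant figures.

39.2 knots

Pressure gradient: |∂P/∂n| = 500 Pa / 375000 m = 1.33×10⁻³ Pa/m
Geostrophic balance (pressure-gradient force = Coriolis force):
V_g = (1/(fρ)) |∂P/∂n| = 1.33×10⁻³ / (7.07×10⁻⁵ × 0.936) = 20.1 m/s
Converting: 20.1 m/s × 1.944 = 39.2 knots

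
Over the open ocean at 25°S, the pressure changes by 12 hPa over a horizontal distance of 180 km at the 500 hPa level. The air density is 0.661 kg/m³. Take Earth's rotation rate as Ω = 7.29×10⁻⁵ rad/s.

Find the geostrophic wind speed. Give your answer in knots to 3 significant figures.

Coriolis parameter at 25°S:
f = 2Ω sin φ = 2 × 7.29×10⁻⁵ × sin 25° = 6.16×10⁻⁵ s⁻¹
Pressure gradient: |∂P/∂n| = 1200 Pa / 180000 m = 6.67×10⁻³ Pa/m
Geostrophic balance (pressure-gradient force = Coriolis force):
V_g = (1/(fρ)) |∂P/∂n| = 6.67×10⁻³ / (6.16×10⁻⁵ × 0.661) = 164 m/s
Converting: 164 m/s × 1.944 = 318 knots

318 knots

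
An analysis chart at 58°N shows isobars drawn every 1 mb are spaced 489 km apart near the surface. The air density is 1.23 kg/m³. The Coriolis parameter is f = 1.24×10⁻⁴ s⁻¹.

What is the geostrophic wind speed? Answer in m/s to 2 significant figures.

Pressure gradient: |∂P/∂n| = 100 Pa / 489000 m = 2.04×10⁻⁴ Pa/m
Geostrophic balance (pressure-gradient force = Coriolis force):
V_g = (1/(fρ)) |∂P/∂n| = 2.04×10⁻⁴ / (1.24×10⁻⁴ × 1.23) = 1.34 m/s

1.3 m/s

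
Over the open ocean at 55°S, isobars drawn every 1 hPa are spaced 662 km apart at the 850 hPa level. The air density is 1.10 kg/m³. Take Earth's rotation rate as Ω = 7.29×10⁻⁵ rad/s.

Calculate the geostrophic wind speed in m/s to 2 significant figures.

1.1 m/s

Coriolis parameter at 55°S:
f = 2Ω sin φ = 2 × 7.29×10⁻⁵ × sin 55° = 1.19×10⁻⁴ s⁻¹
Pressure gradient: |∂P/∂n| = 100 Pa / 662000 m = 1.51×10⁻⁴ Pa/m
Geostrophic balance (pressure-gradient force = Coriolis force):
V_g = (1/(fρ)) |∂P/∂n| = 1.51×10⁻⁴ / (1.19×10⁻⁴ × 1.10) = 1.15 m/s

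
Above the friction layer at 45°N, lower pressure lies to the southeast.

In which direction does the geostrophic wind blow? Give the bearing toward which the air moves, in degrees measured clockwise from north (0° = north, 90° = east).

225°

The pressure-gradient force points toward the southeast (bearing 135°).
Geostrophic balance: in the Northern Hemisphere the Coriolis force deflects motion to the right, so the geostrophic wind blows 90° to the right of the pressure-gradient force (low pressure on the left).
Rotating 135° by 90° clockwise gives 225° — the wind blows toward the southwest.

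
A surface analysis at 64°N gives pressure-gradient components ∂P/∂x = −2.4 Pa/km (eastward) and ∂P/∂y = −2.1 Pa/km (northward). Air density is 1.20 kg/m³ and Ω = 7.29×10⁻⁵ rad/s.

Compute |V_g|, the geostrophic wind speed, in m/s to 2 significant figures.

Coriolis parameter at 64°N:
f = 2Ω sin φ = 2 × 7.29×10⁻⁵ × sin 64° = 1.31×10⁻⁴ s⁻¹
Component geostrophic relations (x east, y north):
u_g = −(1/(fρ)) ∂P/∂y,  v_g = (1/(fρ)) ∂P/∂x
u_g = −(−2.1×10⁻³)/(1.31×10⁻⁴ × 1.20) = 13.4 m/s;  v_g = (−2.4×10⁻³)/(1.31×10⁻⁴ × 1.20) = −15.3 m/s
|V_g| = √(u_g² + v_g²) = 20.3 m/s

20 m/s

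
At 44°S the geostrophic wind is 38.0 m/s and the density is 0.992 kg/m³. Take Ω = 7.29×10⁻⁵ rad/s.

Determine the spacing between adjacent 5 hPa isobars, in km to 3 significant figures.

131 km

Coriolis parameter at 44°S:
f = 2Ω sin φ = 2 × 7.29×10⁻⁵ × sin 44° = 1.01×10⁻⁴ s⁻¹
Geostrophic balance rearranged: |∂P/∂n| = f ρ V_g
|∂P/∂n| = 1.01×10⁻⁴ × 0.992 × 38.0 = 3.82×10⁻³ Pa/m
Isobar spacing: Δn = ΔP/|∂P/∂n| = 500 Pa / 3.82×10⁻³ Pa/m = 130962 m ≈ 131 km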